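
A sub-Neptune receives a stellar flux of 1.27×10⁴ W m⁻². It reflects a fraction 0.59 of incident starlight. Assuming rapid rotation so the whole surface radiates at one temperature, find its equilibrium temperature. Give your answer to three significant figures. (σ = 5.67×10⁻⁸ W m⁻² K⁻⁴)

T_eq ≈ 389 K

Energy balance: absorbed = emitted ⇒ πR²·S(1−A) = 4πR²·σT_eq⁴, so T_eq⁴ = S(1−A)/(4σ).
T_eq = [1.27×10⁴ × 0.41 / (4 × 5.67×10⁻⁸)]^(1/4) = (2.30×10¹⁰)^(1/4) = 389 K.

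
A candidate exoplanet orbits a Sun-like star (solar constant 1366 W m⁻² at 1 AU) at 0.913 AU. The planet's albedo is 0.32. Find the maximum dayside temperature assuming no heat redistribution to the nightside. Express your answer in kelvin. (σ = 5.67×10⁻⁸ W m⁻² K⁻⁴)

Flux at 0.913 AU: S = 1366/0.913² = 1640 W m⁻².
With no redistribution each surface element balances locally: S(1−A) = σT⁴.
T = [1640 × 0.68 / 5.67×10⁻⁸]^(1/4) = (1.97×10¹⁰)^(1/4) = 374 K.

T_ss ≈ 374 K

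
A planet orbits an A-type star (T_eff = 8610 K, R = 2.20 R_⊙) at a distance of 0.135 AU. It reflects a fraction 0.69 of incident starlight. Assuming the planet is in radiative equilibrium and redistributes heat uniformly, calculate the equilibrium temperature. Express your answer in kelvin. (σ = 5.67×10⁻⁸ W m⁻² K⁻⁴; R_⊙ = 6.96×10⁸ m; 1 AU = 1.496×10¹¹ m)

T_eq ≈ 1250 K

R_⋆ = 2.20 × 6.96×10⁸ = 1.53×10⁹ m.
d = 0.135 AU = 2.02×10¹⁰ m.
L = 4πR_⋆²σT_⋆⁴ = 4π(1.53×10⁹)² × 5.67×10⁻⁸ × (8610)⁴ = 9.18×10²⁷ W.
S = L/(4πd²) = 1.79×10⁶ W m⁻².
Energy balance: absorbed = emitted ⇒ πR²·S(1−A) = 4πR²·σT_eq⁴, so T_eq⁴ = S(1−A)/(4σ).
T_eq = [1.79×10⁶ × 0.31 / (4 × 5.67×10⁻⁸)]^(1/4) = (2.45×10¹²)^(1/4) = 1250 K.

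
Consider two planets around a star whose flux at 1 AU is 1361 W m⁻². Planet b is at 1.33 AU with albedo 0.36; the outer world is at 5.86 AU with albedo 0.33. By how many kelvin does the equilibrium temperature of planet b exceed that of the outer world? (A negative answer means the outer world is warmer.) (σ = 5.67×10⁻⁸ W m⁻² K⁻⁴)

T_eq = [S₀(1−A)/(4σd²)]^(1/4), so T ∝ (1−A)^(1/4) / √d.
T₁ = [1361×0.64/(4×5.67×10⁻⁸×1.33²)]^(1/4) = 215.86 K.
T₂ = [1361×0.67/(4×5.67×10⁻⁸×5.86²)]^(1/4) = 104.02 K.

ΔT ≈ 111.8 K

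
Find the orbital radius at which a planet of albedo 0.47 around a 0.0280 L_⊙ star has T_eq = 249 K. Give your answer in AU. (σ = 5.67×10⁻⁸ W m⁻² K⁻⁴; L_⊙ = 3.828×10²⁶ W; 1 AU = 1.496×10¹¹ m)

L = 0.0280 × 3.828×10²⁶ = 1.07×10²⁵ W.
From T_eq⁴ = L(1−A)/(16πσd²): d = √[L(1−A)/(16πσT_eq⁴)].
d = √[1.07×10²⁵ × 0.53 / (16π × 5.67×10⁻⁸ × (249)⁴)] = 2.28×10¹⁰ m = 0.152 AU.

d ≈ 0.152 AU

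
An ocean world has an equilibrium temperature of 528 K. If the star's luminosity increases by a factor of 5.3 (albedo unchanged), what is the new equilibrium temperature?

T_eq ≈ 801 K

T_eq ∝ L^(1/4) · d^(−1/2).
T′ = 528 × 5.3^(1/4) = 801 K.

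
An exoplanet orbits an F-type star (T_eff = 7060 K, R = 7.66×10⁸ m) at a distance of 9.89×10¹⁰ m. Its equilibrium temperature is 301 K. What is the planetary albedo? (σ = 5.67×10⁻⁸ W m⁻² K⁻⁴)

L = 4πR_⋆²σT_⋆⁴ = 4π(7.66×10⁸)² × 5.67×10⁻⁸ × (7060)⁴ = 1.04×10²⁷ W.
S = L/(4πd²) = 8450 W m⁻².
From T_eq⁴ = S(1−A)/(4σ): 1−A = 4σT_eq⁴/S.
1−A = 4 × 5.67×10⁻⁸ × (301)⁴ / 8450 = 0.220.

A ≈ 0.78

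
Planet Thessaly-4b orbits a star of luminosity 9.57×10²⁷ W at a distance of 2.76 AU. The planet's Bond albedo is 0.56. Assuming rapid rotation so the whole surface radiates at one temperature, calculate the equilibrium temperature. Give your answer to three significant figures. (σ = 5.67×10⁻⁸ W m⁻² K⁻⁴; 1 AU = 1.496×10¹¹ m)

d = 2.76 AU = 4.13×10¹¹ m.
Flux: S = L/(4πd²) = 9.57×10²⁷/(4π×(4.13×10¹¹)²) = 4470 W m⁻².
Energy balance: absorbed = emitted ⇒ πR²·S(1−A) = 4πR²·σT_eq⁴, so T_eq⁴ = S(1−A)/(4σ).
T_eq = [4470 × 0.44 / (4 × 5.67×10⁻⁸)]^(1/4) = (8.67×10⁹)^(1/4) = 305 K.

T_eq ≈ 305 K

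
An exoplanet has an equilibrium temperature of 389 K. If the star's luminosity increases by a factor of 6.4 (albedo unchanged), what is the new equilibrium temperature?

T_eq ≈ 619 K

T_eq ∝ L^(1/4) · d^(−1/2).
T′ = 389 × 6.4^(1/4) = 619 K.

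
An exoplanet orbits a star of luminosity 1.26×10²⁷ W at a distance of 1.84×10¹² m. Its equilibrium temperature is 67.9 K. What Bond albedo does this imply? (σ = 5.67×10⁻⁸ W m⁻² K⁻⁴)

A ≈ 0.84

Flux: S = L/(4πd²) = 1.26×10²⁷/(4π×(1.84×10¹²)²) = 29.6 W m⁻².
From T_eq⁴ = S(1−A)/(4σ): 1−A = 4σT_eq⁴/S.
1−A = 4 × 5.67×10⁻⁸ × (67.9)⁴ / 29.6 = 0.163.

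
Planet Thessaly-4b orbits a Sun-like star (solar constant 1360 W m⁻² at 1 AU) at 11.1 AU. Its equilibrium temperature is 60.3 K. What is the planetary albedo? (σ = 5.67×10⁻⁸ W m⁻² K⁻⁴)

A ≈ 0.73

Flux at 11.1 AU: S = 1360/11.1² = 11.0 W m⁻².
From T_eq⁴ = S(1−A)/(4σ): 1−A = 4σT_eq⁴/S.
1−A = 4 × 5.67×10⁻⁸ × (60.3)⁴ / 11.0 = 0.272.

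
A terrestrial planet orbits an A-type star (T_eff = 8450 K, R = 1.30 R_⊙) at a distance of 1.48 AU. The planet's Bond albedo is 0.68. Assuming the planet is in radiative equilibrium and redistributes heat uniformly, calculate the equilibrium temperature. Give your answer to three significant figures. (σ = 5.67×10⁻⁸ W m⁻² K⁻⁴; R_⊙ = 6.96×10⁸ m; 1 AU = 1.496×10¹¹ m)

T_eq ≈ 287 K

R_⋆ = 1.30 × 6.96×10⁸ = 9.05×10⁸ m.
d = 1.48 AU = 2.21×10¹¹ m.
L = 4πR_⋆²σT_⋆⁴ = 4π(9.05×10⁸)² × 5.67×10⁻⁸ × (8450)⁴ = 2.97×10²⁷ W.
S = L/(4πd²) = 4830 W m⁻².
Energy balance: absorbed = emitted ⇒ πR²·S(1−A) = 4πR²·σT_eq⁴, so T_eq⁴ = S(1−A)/(4σ).
T_eq = [4830 × 0.32 / (4 × 5.67×10⁻⁸)]^(1/4) = (6.81×10⁹)^(1/4) = 287 K.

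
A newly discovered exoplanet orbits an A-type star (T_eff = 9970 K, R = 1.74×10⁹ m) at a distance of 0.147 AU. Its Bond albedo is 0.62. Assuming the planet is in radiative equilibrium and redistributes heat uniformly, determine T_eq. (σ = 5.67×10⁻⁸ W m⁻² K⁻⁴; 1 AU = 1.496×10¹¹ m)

T_eq ≈ 1560 K

d = 0.147 AU = 2.20×10¹⁰ m.
L = 4πR_⋆²σT_⋆⁴ = 4π(1.74×10⁹)² × 5.67×10⁻⁸ × (9970)⁴ = 2.13×10²⁸ W.
S = L/(4πd²) = 3.51×10⁶ W m⁻².
Energy balance: absorbed = emitted ⇒ πR²·S(1−A) = 4πR²·σT_eq⁴, so T_eq⁴ = S(1−A)/(4σ).
T_eq = [3.51×10⁶ × 0.38 / (4 × 5.67×10⁻⁸)]^(1/4) = (5.88×10¹²)^(1/4) = 1560 K.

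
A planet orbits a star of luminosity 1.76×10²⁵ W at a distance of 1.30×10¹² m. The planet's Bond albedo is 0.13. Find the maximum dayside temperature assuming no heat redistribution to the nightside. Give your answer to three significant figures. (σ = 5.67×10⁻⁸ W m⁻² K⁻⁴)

T_ss ≈ 59.7 K

Flux: S = L/(4πd²) = 1.76×10²⁵/(4π×(1.30×10¹²)²) = 0.829 W m⁻².
With no redistribution each surface element balances locally: S(1−A) = σT⁴.
T = [0.829 × 0.87 / 5.67×10⁻⁸]^(1/4) = (1.27×10⁷)^(1/4) = 59.7 K.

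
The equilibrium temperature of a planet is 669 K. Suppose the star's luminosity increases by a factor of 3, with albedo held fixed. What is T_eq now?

T_eq ∝ L^(1/4) · d^(−1/2).
T′ = 669 × 3^(1/4) = 880 K.

T_eq ≈ 880 K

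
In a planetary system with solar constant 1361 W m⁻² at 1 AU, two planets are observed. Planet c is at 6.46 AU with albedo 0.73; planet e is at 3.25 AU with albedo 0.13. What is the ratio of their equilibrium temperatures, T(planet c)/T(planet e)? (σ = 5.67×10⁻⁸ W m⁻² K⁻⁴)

T₁/T₂ ≈ 0.529

T_eq = [S₀(1−A)/(4σd²)]^(1/4), so T ∝ (1−A)^(1/4) / √d.
T₁ = [1361×0.27/(4×5.67×10⁻⁸×6.46²)]^(1/4) = 78.94 K.
T₂ = [1361×0.87/(4×5.67×10⁻⁸×3.25²)]^(1/4) = 149.10 K.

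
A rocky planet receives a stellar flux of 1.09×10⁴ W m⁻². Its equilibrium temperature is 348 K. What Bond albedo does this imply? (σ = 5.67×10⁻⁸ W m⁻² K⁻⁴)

From T_eq⁴ = S(1−A)/(4σ): 1−A = 4σT_eq⁴/S.
1−A = 4 × 5.67×10⁻⁸ × (348)⁴ / 1.09×10⁴ = 0.305.

A ≈ 0.69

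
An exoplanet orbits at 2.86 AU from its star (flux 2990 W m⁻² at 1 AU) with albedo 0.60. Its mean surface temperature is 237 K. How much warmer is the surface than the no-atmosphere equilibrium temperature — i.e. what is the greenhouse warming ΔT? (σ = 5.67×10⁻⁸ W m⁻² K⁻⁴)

S = 2990/2.86² = 365.5 W m⁻².
T_eq = [S(1−A)/(4σ)]^(1/4) = [365.5×0.40/(4×5.67×10⁻⁸)]^(1/4) = 159.3 K.
ΔT = T_surf − T_eq = 237 − 159.3.

ΔT ≈ 77.7 K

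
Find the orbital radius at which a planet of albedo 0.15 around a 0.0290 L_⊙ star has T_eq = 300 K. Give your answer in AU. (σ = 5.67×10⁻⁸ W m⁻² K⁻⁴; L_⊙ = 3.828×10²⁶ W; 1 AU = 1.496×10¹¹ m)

L = 0.0290 × 3.828×10²⁶ = 1.11×10²⁵ W.
From T_eq⁴ = L(1−A)/(16πσd²): d = √[L(1−A)/(16πσT_eq⁴)].
d = √[1.11×10²⁵ × 0.85 / (16π × 5.67×10⁻⁸ × (300)⁴)] = 2.02×10¹⁰ m = 0.135 AU.

d ≈ 0.135 AU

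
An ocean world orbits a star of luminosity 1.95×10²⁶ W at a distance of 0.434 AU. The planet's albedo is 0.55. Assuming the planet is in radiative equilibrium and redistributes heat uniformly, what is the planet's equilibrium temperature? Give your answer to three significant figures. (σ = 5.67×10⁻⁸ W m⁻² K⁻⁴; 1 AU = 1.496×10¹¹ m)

T_eq ≈ 292 K

d = 0.434 AU = 6.49×10¹⁰ m.
Flux: S = L/(4πd²) = 1.95×10²⁶/(4π×(6.49×10¹⁰)²) = 3680 W m⁻².
Energy balance: absorbed = emitted ⇒ πR²·S(1−A) = 4πR²·σT_eq⁴, so T_eq⁴ = S(1−A)/(4σ).
T_eq = [3680 × 0.45 / (4 × 5.67×10⁻⁸)]^(1/4) = (7.30×10⁹)^(1/4) = 292 K.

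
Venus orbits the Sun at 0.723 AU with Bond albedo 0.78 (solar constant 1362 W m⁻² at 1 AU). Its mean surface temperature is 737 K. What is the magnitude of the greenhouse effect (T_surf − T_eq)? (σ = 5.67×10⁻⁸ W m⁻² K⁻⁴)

S = 1362/0.723² = 2606 W m⁻².
T_eq = [S(1−A)/(4σ)]^(1/4) = [2606×0.22/(4×5.67×10⁻⁸)]^(1/4) = 224.2 K.
ΔT = T_surf − T_eq = 737 − 224.2.

ΔT ≈ 512.8 K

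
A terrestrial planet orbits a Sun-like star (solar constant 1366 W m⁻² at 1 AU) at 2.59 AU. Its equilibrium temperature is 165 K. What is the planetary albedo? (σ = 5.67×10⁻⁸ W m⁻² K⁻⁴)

A ≈ 0.17

Flux at 2.59 AU: S = 1366/2.59² = 204 W m⁻².
From T_eq⁴ = S(1−A)/(4σ): 1−A = 4σT_eq⁴/S.
1−A = 4 × 5.67×10⁻⁸ × (165)⁴ / 204 = 0.826.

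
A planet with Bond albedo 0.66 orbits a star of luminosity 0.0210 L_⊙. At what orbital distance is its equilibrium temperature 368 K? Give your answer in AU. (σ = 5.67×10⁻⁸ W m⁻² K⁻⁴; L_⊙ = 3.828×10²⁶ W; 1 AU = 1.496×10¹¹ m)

L = 0.0210 × 3.828×10²⁶ = 8.04×10²⁴ W.
From T_eq⁴ = L(1−A)/(16πσd²): d = √[L(1−A)/(16πσT_eq⁴)].
d = √[8.04×10²⁴ × 0.34 / (16π × 5.67×10⁻⁸ × (368)⁴)] = 7.23×10⁹ m = 0.0483 AU.

d ≈ 0.0483 AU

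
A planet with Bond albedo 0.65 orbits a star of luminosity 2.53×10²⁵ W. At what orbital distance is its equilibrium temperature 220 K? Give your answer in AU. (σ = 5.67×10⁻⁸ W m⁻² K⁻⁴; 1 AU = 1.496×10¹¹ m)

From T_eq⁴ = L(1−A)/(16πσd²): d = √[L(1−A)/(16πσT_eq⁴)].
d = √[2.53×10²⁵ × 0.35 / (16π × 5.67×10⁻⁸ × (220)⁴)] = 3.64×10¹⁰ m = 0.243 AU.

d ≈ 0.243 AU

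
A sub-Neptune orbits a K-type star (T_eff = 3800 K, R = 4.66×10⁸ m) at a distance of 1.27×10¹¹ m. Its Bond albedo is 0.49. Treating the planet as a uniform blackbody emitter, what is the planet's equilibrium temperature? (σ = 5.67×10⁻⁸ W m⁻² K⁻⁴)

L = 4πR_⋆²σT_⋆⁴ = 4π(4.66×10⁸)² × 5.67×10⁻⁸ × (3800)⁴ = 3.23×10²⁵ W.
S = L/(4πd²) = 159 W m⁻².
Energy balance: absorbed = emitted ⇒ πR²·S(1−A) = 4πR²·σT_eq⁴, so T_eq⁴ = S(1−A)/(4σ).
T_eq = [159 × 0.51 / (4 × 5.67×10⁻⁸)]^(1/4) = (3.58×10⁸)^(1/4) = 138 K.

T_eq ≈ 138 K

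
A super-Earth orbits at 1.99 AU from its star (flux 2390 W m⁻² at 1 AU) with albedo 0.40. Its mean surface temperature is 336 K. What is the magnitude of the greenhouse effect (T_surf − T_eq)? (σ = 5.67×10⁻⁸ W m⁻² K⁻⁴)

ΔT ≈ 136.1 K

S = 2390/1.99² = 603.5 W m⁻².
T_eq = [S(1−A)/(4σ)]^(1/4) = [603.5×0.60/(4×5.67×10⁻⁸)]^(1/4) = 199.9 K.
ΔT = T_surf − T_eq = 336 − 199.9.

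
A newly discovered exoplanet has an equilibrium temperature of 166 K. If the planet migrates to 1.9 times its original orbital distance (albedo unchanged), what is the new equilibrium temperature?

T_eq ≈ 120 K

T_eq ∝ L^(1/4) · d^(−1/2).
T′ = 166 / 1.9^(1/2) = 120 K.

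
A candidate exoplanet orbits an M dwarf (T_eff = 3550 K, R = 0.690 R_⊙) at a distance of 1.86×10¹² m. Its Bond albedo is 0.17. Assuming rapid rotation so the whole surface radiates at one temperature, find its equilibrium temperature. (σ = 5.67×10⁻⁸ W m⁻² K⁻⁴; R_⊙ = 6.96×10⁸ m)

R_⋆ = 0.690 × 6.96×10⁸ = 4.80×10⁸ m.
L = 4πR_⋆²σT_⋆⁴ = 4π(4.80×10⁸)² × 5.67×10⁻⁸ × (3550)⁴ = 2.61×10²⁵ W.
S = L/(4πd²) = 0.600 W m⁻².
Energy balance: absorbed = emitted ⇒ πR²·S(1−A) = 4πR²·σT_eq⁴, so T_eq⁴ = S(1−A)/(4σ).
T_eq = [0.600 × 0.83 / (4 × 5.67×10⁻⁸)]^(1/4) = (2.20×10⁶)^(1/4) = 38.5 K.

T_eq ≈ 38.5 K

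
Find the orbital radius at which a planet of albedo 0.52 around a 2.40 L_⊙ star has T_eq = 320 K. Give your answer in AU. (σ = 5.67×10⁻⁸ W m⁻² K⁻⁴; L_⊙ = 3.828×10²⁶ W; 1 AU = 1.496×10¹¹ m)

L = 2.40 × 3.828×10²⁶ = 9.19×10²⁶ W.
From T_eq⁴ = L(1−A)/(16πσd²): d = √[L(1−A)/(16πσT_eq⁴)].
d = √[9.19×10²⁶ × 0.48 / (16π × 5.67×10⁻⁸ × (320)⁴)] = 1.21×10¹¹ m = 0.812 AU.

d ≈ 0.812 AU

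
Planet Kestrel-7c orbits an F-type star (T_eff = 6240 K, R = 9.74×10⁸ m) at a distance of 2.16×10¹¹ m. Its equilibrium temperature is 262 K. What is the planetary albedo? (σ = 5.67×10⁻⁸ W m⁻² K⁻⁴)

L = 4πR_⋆²σT_⋆⁴ = 4π(9.74×10⁸)² × 5.67×10⁻⁸ × (6240)⁴ = 1.02×10²⁷ W.
S = L/(4πd²) = 1750 W m⁻².
From T_eq⁴ = S(1−A)/(4σ): 1−A = 4σT_eq⁴/S.
1−A = 4 × 5.67×10⁻⁸ × (262)⁴ / 1750 = 0.611.

A ≈ 0.39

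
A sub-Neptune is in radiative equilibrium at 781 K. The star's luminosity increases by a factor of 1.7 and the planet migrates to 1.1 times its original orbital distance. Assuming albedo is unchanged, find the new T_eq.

T_eq ∝ L^(1/4) · d^(−1/2).
T′ = 781 × 1.7^(1/4) / 1.1^(1/2) = 850 K.

T_eq ≈ 850 K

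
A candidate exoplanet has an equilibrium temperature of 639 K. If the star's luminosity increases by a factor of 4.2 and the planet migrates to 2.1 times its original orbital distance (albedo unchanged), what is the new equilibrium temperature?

T_eq ≈ 631 K

T_eq ∝ L^(1/4) · d^(−1/2).
T′ = 639 × 4.2^(1/4) / 2.1^(1/2) = 631 K.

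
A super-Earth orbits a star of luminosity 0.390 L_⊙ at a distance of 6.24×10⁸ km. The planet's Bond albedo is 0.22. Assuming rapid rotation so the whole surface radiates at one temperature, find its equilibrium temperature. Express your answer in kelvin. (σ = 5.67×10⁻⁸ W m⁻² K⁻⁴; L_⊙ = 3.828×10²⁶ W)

T_eq ≈ 101 K

d = 6.24×10⁸ km = 6.24×10¹¹ m.
L = 0.390 × 3.828×10²⁶ = 1.49×10²⁶ W.
Flux: S = L/(4πd²) = 1.49×10²⁶/(4π×(6.24×10¹¹)²) = 30.5 W m⁻².
Energy balance: absorbed = emitted ⇒ πR²·S(1−A) = 4πR²·σT_eq⁴, so T_eq⁴ = S(1−A)/(4σ).
T_eq = [30.5 × 0.78 / (4 × 5.67×10⁻⁸)]^(1/4) = (1.05×10⁸)^(1/4) = 101 K.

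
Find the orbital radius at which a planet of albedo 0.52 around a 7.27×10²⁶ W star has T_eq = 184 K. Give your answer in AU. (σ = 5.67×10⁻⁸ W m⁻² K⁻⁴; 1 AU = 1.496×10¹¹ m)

From T_eq⁴ = L(1−A)/(16πσd²): d = √[L(1−A)/(16πσT_eq⁴)].
d = √[7.27×10²⁶ × 0.48 / (16π × 5.67×10⁻⁸ × (184)⁴)] = 3.27×10¹¹ m = 2.18 AU.

d ≈ 2.18 AU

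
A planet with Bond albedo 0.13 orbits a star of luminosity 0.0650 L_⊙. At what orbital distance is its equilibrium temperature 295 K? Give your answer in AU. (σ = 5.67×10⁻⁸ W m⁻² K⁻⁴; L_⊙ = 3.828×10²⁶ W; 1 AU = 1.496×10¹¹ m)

d ≈ 0.212 AU

L = 0.0650 × 3.828×10²⁶ = 2.49×10²⁵ W.
From T_eq⁴ = L(1−A)/(16πσd²): d = √[L(1−A)/(16πσT_eq⁴)].
d = √[2.49×10²⁵ × 0.87 / (16π × 5.67×10⁻⁸ × (295)⁴)] = 3.17×10¹⁰ m = 0.212 AU.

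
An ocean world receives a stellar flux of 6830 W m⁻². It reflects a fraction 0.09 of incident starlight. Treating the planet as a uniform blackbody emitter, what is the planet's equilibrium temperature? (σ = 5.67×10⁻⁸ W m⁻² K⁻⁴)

Energy balance: absorbed = emitted ⇒ πR²·S(1−A) = 4πR²·σT_eq⁴, so T_eq⁴ = S(1−A)/(4σ).
T_eq = [6830 × 0.91 / (4 × 5.67×10⁻⁸)]^(1/4) = (2.74×10¹⁰)^(1/4) = 407 K.

T_eq ≈ 407 K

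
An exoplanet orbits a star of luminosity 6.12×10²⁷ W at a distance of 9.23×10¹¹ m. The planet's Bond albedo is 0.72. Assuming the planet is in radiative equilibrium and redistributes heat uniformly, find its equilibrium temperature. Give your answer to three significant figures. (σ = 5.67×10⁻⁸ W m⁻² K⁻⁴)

T_eq ≈ 163 K

Flux: S = L/(4πd²) = 6.12×10²⁷/(4π×(9.23×10¹¹)²) = 572 W m⁻².
Energy balance: absorbed = emitted ⇒ πR²·S(1−A) = 4πR²·σT_eq⁴, so T_eq⁴ = S(1−A)/(4σ).
T_eq = [572 × 0.28 / (4 × 5.67×10⁻⁸)]^(1/4) = (7.06×10⁸)^(1/4) = 163 K.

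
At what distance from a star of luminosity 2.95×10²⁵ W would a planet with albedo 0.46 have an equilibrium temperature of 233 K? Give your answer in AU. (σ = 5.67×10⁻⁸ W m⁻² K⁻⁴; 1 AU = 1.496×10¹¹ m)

From T_eq⁴ = L(1−A)/(16πσd²): d = √[L(1−A)/(16πσT_eq⁴)].
d = √[2.95×10²⁵ × 0.54 / (16π × 5.67×10⁻⁸ × (233)⁴)] = 4.35×10¹⁰ m = 0.291 AU.

d ≈ 0.291 AU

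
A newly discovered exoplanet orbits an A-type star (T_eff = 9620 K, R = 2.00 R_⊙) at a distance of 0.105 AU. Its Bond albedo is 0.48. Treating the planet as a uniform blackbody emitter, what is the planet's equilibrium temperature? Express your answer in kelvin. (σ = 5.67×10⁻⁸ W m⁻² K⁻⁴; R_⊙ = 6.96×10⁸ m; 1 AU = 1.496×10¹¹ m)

R_⋆ = 2.00 × 6.96×10⁸ = 1.39×10⁹ m.
d = 0.105 AU = 1.57×10¹⁰ m.
L = 4πR_⋆²σT_⋆⁴ = 4π(1.39×10⁹)² × 5.67×10⁻⁸ × (9620)⁴ = 1.18×10²⁸ W.
S = L/(4πd²) = 3.81×10⁶ W m⁻².
Energy balance: absorbed = emitted ⇒ πR²·S(1−A) = 4πR²·σT_eq⁴, so T_eq⁴ = S(1−A)/(4σ).
T_eq = [3.81×10⁶ × 0.52 / (4 × 5.67×10⁻⁸)]^(1/4) = (8.74×10¹²)^(1/4) = 1720 K.

T_eq ≈ 1720 K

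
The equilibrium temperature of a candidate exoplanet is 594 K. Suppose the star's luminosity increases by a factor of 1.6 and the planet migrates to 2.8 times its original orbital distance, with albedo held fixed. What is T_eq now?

T_eq ∝ L^(1/4) · d^(−1/2).
T′ = 594 × 1.6^(1/4) / 2.8^(1/2) = 399 K.

T_eq ≈ 399 K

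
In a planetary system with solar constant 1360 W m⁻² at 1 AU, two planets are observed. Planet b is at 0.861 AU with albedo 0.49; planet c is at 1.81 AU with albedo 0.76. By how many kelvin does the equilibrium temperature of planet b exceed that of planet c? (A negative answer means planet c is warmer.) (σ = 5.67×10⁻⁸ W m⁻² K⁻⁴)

ΔT ≈ 108.7 K

T_eq = [S₀(1−A)/(4σd²)]^(1/4), so T ∝ (1−A)^(1/4) / √d.
T₁ = [1360×0.51/(4×5.67×10⁻⁸×0.861²)]^(1/4) = 253.43 K.
T₂ = [1360×0.24/(4×5.67×10⁻⁸×1.81²)]^(1/4) = 144.77 K.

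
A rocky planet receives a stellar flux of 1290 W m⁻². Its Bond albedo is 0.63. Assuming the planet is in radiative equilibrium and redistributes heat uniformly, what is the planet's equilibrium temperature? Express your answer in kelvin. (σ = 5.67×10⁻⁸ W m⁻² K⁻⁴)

T_eq ≈ 214 K

Energy balance: absorbed = emitted ⇒ πR²·S(1−A) = 4πR²·σT_eq⁴, so T_eq⁴ = S(1−A)/(4σ).
T_eq = [1290 × 0.37 / (4 × 5.67×10⁻⁸)]^(1/4) = (2.10×10⁹)^(1/4) = 214 K.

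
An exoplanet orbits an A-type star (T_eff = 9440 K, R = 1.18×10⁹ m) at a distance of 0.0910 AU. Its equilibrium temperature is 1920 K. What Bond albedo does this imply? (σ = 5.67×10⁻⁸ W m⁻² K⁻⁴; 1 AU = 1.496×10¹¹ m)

A ≈ 0.09

d = 0.0910 AU = 1.36×10¹⁰ m.
L = 4πR_⋆²σT_⋆⁴ = 4π(1.18×10⁹)² × 5.67×10⁻⁸ × (9440)⁴ = 7.88×10²⁷ W.
S = L/(4πd²) = 3.38×10⁶ W m⁻².
From T_eq⁴ = S(1−A)/(4σ): 1−A = 4σT_eq⁴/S.
1−A = 4 × 5.67×10⁻⁸ × (1920)⁴ / 3.38×10⁶ = 0.911.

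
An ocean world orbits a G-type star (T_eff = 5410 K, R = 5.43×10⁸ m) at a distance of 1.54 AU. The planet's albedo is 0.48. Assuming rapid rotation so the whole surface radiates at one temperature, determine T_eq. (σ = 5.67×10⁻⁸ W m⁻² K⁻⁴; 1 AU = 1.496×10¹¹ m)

d = 1.54 AU = 2.30×10¹¹ m.
L = 4πR_⋆²σT_⋆⁴ = 4π(5.43×10⁸)² × 5.67×10⁻⁸ × (5410)⁴ = 1.80×10²⁶ W.
S = L/(4πd²) = 270 W m⁻².
Energy balance: absorbed = emitted ⇒ πR²·S(1−A) = 4πR²·σT_eq⁴, so T_eq⁴ = S(1−A)/(4σ).
T_eq = [270 × 0.52 / (4 × 5.67×10⁻⁸)]^(1/4) = (6.19×10⁸)^(1/4) = 158 K.

T_eq ≈ 158 K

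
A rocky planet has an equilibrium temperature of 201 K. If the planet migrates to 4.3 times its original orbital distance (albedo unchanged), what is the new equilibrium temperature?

T_eq ≈ 96.9 K

T_eq ∝ L^(1/4) · d^(−1/2).
T′ = 201 / 4.3^(1/2) = 96.9 K.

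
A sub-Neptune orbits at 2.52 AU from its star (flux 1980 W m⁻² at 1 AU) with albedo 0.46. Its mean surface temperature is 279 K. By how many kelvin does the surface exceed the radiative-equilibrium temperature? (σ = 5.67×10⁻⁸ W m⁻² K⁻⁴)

S = 1980/2.52² = 311.8 W m⁻².
T_eq = [S(1−A)/(4σ)]^(1/4) = [311.8×0.54/(4×5.67×10⁻⁸)]^(1/4) = 165.1 K.
ΔT = T_surf − T_eq = 279 − 165.1.

ΔT ≈ 113.9 K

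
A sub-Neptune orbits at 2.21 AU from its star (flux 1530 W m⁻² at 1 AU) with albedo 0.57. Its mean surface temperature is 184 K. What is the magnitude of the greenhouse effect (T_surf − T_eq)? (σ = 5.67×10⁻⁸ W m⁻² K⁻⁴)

ΔT ≈ 27.9 K

S = 1530/2.21² = 313.3 W m⁻².
T_eq = [S(1−A)/(4σ)]^(1/4) = [313.3×0.43/(4×5.67×10⁻⁸)]^(1/4) = 156.1 K.
ΔT = T_surf − T_eq = 184 − 156.1.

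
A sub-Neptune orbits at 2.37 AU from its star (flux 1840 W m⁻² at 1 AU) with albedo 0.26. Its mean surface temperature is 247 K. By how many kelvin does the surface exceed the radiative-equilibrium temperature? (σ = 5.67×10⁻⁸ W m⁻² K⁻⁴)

ΔT ≈ 66.2 K

S = 1840/2.37² = 327.6 W m⁻².
T_eq = [S(1−A)/(4σ)]^(1/4) = [327.6×0.74/(4×5.67×10⁻⁸)]^(1/4) = 180.8 K.
ΔT = T_surf − T_eq = 247 − 180.8.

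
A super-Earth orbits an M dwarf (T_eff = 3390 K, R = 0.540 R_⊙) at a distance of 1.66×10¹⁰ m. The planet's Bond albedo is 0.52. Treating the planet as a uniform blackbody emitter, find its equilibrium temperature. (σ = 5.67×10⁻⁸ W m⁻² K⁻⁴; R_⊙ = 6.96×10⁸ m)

R_⋆ = 0.540 × 6.96×10⁸ = 3.76×10⁸ m.
L = 4πR_⋆²σT_⋆⁴ = 4π(3.76×10⁸)² × 5.67×10⁻⁸ × (3390)⁴ = 1.33×10²⁵ W.
S = L/(4πd²) = 3840 W m⁻².
Energy balance: absorbed = emitted ⇒ πR²·S(1−A) = 4πR²·σT_eq⁴, so T_eq⁴ = S(1−A)/(4σ).
T_eq = [3840 × 0.48 / (4 × 5.67×10⁻⁸)]^(1/4) = (8.12×10⁹)^(1/4) = 300 K.

T_eq ≈ 300 K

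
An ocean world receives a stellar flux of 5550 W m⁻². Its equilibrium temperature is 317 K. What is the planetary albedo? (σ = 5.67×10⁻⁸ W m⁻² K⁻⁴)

A ≈ 0.59

From T_eq⁴ = S(1−A)/(4σ): 1−A = 4σT_eq⁴/S.
1−A = 4 × 5.67×10⁻⁸ × (317)⁴ / 5550 = 0.413.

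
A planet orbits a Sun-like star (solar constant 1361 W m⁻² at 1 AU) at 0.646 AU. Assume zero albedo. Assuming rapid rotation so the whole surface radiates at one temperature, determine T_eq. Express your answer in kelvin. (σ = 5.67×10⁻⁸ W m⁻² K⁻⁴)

T_eq ≈ 346 K

Flux at 0.646 AU: S = 1361/0.646² = 3260 W m⁻².
Energy balance: absorbed = emitted ⇒ πR²·S(1−A) = 4πR²·σT_eq⁴, so T_eq⁴ = S(1−A)/(4σ).
T_eq = [3260 × 1.00 / (4 × 5.67×10⁻⁸)]^(1/4) = (1.44×10¹⁰)^(1/4) = 346 K.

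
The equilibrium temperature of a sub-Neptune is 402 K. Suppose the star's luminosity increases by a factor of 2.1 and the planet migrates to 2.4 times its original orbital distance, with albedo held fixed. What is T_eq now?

T_eq ∝ L^(1/4) · d^(−1/2).
T′ = 402 × 2.1^(1/4) / 2.4^(1/2) = 312 K.

T_eq ≈ 312 K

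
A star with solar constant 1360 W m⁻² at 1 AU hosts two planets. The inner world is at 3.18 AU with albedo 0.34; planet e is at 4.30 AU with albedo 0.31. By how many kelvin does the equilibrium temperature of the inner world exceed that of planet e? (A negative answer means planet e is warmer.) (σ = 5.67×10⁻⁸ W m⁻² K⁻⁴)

ΔT ≈ 18.3 K

T_eq = [S₀(1−A)/(4σd²)]^(1/4), so T ∝ (1−A)^(1/4) / √d.
T₁ = [1360×0.66/(4×5.67×10⁻⁸×3.18²)]^(1/4) = 140.65 K.
T₂ = [1360×0.69/(4×5.67×10⁻⁸×4.30²)]^(1/4) = 122.31 K.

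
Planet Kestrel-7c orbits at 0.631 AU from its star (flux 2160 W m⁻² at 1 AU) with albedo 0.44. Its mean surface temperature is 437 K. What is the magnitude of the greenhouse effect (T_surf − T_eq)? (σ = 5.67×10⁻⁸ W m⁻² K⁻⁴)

ΔT ≈ 96.8 K

S = 2160/0.631² = 5425 W m⁻².
T_eq = [S(1−A)/(4σ)]^(1/4) = [5425×0.56/(4×5.67×10⁻⁸)]^(1/4) = 340.2 K.
ΔT = T_surf − T_eq = 437 − 340.2.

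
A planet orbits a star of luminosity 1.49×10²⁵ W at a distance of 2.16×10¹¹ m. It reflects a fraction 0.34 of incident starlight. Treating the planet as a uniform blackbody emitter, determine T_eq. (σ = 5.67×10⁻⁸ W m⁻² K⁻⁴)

Flux: S = L/(4πd²) = 1.49×10²⁵/(4π×(2.16×10¹¹)²) = 25.4 W m⁻².
Energy balance: absorbed = emitted ⇒ πR²·S(1−A) = 4πR²·σT_eq⁴, so T_eq⁴ = S(1−A)/(4σ).
T_eq = [25.4 × 0.66 / (4 × 5.67×10⁻⁸)]^(1/4) = (7.40×10⁷)^(1/4) = 92.7 K.

T_eq ≈ 92.7 K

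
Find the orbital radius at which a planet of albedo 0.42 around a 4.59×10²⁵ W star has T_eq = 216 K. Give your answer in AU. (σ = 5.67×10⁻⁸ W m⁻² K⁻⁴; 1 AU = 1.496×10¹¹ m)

d ≈ 0.438 AU

From T_eq⁴ = L(1−A)/(16πσd²): d = √[L(1−A)/(16πσT_eq⁴)].
d = √[4.59×10²⁵ × 0.58 / (16π × 5.67×10⁻⁸ × (216)⁴)] = 6.55×10¹⁰ m = 0.438 AU.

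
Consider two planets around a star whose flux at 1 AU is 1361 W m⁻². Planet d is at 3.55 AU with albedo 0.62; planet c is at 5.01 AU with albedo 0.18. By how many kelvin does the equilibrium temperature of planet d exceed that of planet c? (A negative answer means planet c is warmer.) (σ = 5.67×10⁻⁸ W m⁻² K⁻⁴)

ΔT ≈ -2.3 K

T_eq = [S₀(1−A)/(4σd²)]^(1/4), so T ∝ (1−A)^(1/4) / √d.
T₁ = [1361×0.38/(4×5.67×10⁻⁸×3.55²)]^(1/4) = 115.98 K.
T₂ = [1361×0.82/(4×5.67×10⁻⁸×5.01²)]^(1/4) = 118.33 K.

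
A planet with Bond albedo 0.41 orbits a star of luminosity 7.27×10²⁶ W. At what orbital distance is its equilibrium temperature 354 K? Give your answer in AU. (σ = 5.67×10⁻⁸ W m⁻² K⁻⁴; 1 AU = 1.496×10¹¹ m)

From T_eq⁴ = L(1−A)/(16πσd²): d = √[L(1−A)/(16πσT_eq⁴)].
d = √[7.27×10²⁶ × 0.59 / (16π × 5.67×10⁻⁸ × (354)⁴)] = 9.79×10¹⁰ m = 0.654 AU.

d ≈ 0.654 AU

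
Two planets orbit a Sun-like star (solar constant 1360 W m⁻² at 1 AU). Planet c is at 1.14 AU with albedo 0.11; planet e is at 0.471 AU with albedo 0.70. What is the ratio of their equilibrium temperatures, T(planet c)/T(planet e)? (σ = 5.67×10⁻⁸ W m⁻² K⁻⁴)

T₁/T₂ ≈ 0.844

T_eq = [S₀(1−A)/(4σd²)]^(1/4), so T ∝ (1−A)^(1/4) / √d.
T₁ = [1360×0.89/(4×5.67×10⁻⁸×1.14²)]^(1/4) = 253.14 K.
T₂ = [1360×0.30/(4×5.67×10⁻⁸×0.471²)]^(1/4) = 300.08 K.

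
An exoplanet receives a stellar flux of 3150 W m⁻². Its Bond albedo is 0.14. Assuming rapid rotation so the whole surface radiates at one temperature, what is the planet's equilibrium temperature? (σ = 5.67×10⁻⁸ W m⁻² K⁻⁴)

T_eq ≈ 331 K

Energy balance: absorbed = emitted ⇒ πR²·S(1−A) = 4πR²·σT_eq⁴, so T_eq⁴ = S(1−A)/(4σ).
T_eq = [3150 × 0.86 / (4 × 5.67×10⁻⁸)]^(1/4) = (1.19×10¹⁰)^(1/4) = 331 K.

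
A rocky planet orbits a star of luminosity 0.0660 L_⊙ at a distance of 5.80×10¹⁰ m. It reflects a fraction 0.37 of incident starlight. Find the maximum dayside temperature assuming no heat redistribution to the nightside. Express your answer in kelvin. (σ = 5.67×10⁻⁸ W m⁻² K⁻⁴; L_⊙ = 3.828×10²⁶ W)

T_ss ≈ 285 K

L = 0.0660 × 3.828×10²⁶ = 2.53×10²⁵ W.
Flux: S = L/(4πd²) = 2.53×10²⁵/(4π×(5.80×10¹⁰)²) = 598 W m⁻².
With no redistribution each surface element balances locally: S(1−A) = σT⁴.
T = [598 × 0.63 / 5.67×10⁻⁸]^(1/4) = (6.64×10⁹)^(1/4) = 285 K.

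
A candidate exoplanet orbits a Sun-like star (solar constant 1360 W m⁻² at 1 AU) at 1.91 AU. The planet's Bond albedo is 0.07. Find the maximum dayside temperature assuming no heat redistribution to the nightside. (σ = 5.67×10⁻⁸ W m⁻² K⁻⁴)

Flux at 1.91 AU: S = 1360/1.91² = 373 W m⁻².
With no redistribution each surface element balances locally: S(1−A) = σT⁴.
T = [373 × 0.93 / 5.67×10⁻⁸]^(1/4) = (6.11×10⁹)^(1/4) = 280 K.

T_ss ≈ 280 K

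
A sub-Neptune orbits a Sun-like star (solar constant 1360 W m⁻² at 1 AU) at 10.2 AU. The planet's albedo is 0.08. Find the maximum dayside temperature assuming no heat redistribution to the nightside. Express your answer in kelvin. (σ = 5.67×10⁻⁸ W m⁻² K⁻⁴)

Flux at 10.2 AU: S = 1360/10.2² = 13.1 W m⁻².
With no redistribution each surface element balances locally: S(1−A) = σT⁴.
T = [13.1 × 0.92 / 5.67×10⁻⁸]^(1/4) = (2.12×10⁸)^(1/4) = 121 K.

T_ss ≈ 121 K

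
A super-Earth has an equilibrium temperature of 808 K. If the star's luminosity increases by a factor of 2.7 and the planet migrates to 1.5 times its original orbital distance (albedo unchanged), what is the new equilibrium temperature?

T_eq ≈ 846 K

T_eq ∝ L^(1/4) · d^(−1/2).
T′ = 808 × 2.7^(1/4) / 1.5^(1/2) = 846 K.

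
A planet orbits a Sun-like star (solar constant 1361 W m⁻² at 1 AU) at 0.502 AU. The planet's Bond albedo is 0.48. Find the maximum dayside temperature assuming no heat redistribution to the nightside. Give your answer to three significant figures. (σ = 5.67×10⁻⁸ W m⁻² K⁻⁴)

T_ss ≈ 472 K

Flux at 0.502 AU: S = 1361/0.502² = 5400 W m⁻².
With no redistribution each surface element balances locally: S(1−A) = σT⁴.
T = [5400 × 0.52 / 5.67×10⁻⁸]^(1/4) = (4.95×10¹⁰)^(1/4) = 472 K.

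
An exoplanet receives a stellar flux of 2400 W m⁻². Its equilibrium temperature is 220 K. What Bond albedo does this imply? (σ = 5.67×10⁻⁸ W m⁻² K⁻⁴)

From T_eq⁴ = S(1−A)/(4σ): 1−A = 4σT_eq⁴/S.
1−A = 4 × 5.67×10⁻⁸ × (220)⁴ / 2400 = 0.221.

A ≈ 0.78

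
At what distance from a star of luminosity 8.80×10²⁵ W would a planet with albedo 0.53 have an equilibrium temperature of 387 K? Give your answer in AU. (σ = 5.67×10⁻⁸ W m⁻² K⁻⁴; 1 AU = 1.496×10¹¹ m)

d ≈ 0.170 AU

From T_eq⁴ = L(1−A)/(16πσd²): d = √[L(1−A)/(16πσT_eq⁴)].
d = √[8.80×10²⁵ × 0.47 / (16π × 5.67×10⁻⁸ × (387)⁴)] = 2.54×10¹⁰ m = 0.170 AU.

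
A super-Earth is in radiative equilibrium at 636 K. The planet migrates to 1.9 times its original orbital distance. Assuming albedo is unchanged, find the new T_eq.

T_eq ∝ L^(1/4) · d^(−1/2).
T′ = 636 / 1.9^(1/2) = 461 K.

T_eq ≈ 461 K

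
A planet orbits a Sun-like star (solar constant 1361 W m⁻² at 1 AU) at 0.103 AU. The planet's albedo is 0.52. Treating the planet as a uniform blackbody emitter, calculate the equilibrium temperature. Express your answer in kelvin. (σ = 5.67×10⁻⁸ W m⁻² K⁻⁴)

T_eq ≈ 722 K

Flux at 0.103 AU: S = 1361/0.103² = 1.28×10⁵ W m⁻².
Energy balance: absorbed = emitted ⇒ πR²·S(1−A) = 4πR²·σT_eq⁴, so T_eq⁴ = S(1−A)/(4σ).
T_eq = [1.28×10⁵ × 0.48 / (4 × 5.67×10⁻⁸)]^(1/4) = (2.72×10¹¹)^(1/4) = 722 K.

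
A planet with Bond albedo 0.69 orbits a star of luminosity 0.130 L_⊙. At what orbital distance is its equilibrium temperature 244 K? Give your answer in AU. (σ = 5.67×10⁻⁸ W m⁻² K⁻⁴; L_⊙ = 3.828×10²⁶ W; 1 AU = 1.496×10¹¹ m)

d ≈ 0.261 AU

L = 0.130 × 3.828×10²⁶ = 4.98×10²⁵ W.
From T_eq⁴ = L(1−A)/(16πσd²): d = √[L(1−A)/(16πσT_eq⁴)].
d = √[4.98×10²⁵ × 0.31 / (16π × 5.67×10⁻⁸ × (244)⁴)] = 3.91×10¹⁰ m = 0.261 AU.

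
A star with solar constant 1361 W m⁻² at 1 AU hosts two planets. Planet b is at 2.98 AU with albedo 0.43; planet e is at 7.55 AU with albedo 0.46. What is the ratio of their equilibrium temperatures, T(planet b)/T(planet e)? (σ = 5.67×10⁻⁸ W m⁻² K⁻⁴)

T₁/T₂ ≈ 1.613

T_eq = [S₀(1−A)/(4σd²)]^(1/4), so T ∝ (1−A)^(1/4) / √d.
T₁ = [1361×0.57/(4×5.67×10⁻⁸×2.98²)]^(1/4) = 140.09 K.
T₂ = [1361×0.54/(4×5.67×10⁻⁸×7.55²)]^(1/4) = 86.83 K.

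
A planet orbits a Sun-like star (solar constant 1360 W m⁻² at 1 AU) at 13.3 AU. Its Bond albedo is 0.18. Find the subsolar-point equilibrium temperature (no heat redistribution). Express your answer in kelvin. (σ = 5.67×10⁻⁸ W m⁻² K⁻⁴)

Flux at 13.3 AU: S = 1360/13.3² = 7.69 W m⁻².
At the subsolar point the surface absorbs S(1−A) and emits σT⁴ per unit area — no factor of 4, since only the local patch is in balance.
T = [7.69 × 0.82 / 5.67×10⁻⁸]^(1/4) = (1.11×10⁸)^(1/4) = 103 K.

T_ss ≈ 103 K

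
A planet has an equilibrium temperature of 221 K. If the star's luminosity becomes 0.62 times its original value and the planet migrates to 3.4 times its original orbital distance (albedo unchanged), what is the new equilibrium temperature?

T_eq ≈ 106 K

T_eq ∝ L^(1/4) · d^(−1/2).
T′ = 221 × 0.62^(1/4) / 3.4^(1/2) = 106 K.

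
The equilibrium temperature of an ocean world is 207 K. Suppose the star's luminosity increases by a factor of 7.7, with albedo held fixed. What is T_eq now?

T_eq ≈ 345 K

T_eq ∝ L^(1/4) · d^(−1/2).
T′ = 207 × 7.7^(1/4) = 345 K.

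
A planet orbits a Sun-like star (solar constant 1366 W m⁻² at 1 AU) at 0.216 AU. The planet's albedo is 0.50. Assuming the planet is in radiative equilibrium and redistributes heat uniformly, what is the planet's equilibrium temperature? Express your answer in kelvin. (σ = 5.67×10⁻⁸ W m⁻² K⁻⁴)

T_eq ≈ 504 K

Flux at 0.216 AU: S = 1366/0.216² = 2.93×10⁴ W m⁻².
Energy balance: absorbed = emitted ⇒ πR²·S(1−A) = 4πR²·σT_eq⁴, so T_eq⁴ = S(1−A)/(4σ).
T_eq = [2.93×10⁴ × 0.50 / (4 × 5.67×10⁻⁸)]^(1/4) = (6.45×10¹⁰)^(1/4) = 504 K.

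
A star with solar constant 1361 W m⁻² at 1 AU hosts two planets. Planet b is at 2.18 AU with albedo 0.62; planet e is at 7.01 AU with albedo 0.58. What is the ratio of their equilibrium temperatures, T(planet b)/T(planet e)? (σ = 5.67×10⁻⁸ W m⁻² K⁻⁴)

T_eq = [S₀(1−A)/(4σd²)]^(1/4), so T ∝ (1−A)^(1/4) / √d.
T₁ = [1361×0.38/(4×5.67×10⁻⁸×2.18²)]^(1/4) = 148.00 K.
T₂ = [1361×0.42/(4×5.67×10⁻⁸×7.01²)]^(1/4) = 84.63 K.

T₁/T₂ ≈ 1.749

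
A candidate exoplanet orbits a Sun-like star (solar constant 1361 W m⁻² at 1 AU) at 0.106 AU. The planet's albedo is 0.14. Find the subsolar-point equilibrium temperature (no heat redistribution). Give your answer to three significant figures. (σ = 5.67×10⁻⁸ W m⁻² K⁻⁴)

T_ss ≈ 1160 K

Flux at 0.106 AU: S = 1361/0.106² = 1.21×10⁵ W m⁻².
At the subsolar point the surface absorbs S(1−A) and emits σT⁴ per unit area — no factor of 4, since only the local patch is in balance.
T = [1.21×10⁵ × 0.86 / 5.67×10⁻⁸]^(1/4) = (1.84×10¹²)^(1/4) = 1160 K.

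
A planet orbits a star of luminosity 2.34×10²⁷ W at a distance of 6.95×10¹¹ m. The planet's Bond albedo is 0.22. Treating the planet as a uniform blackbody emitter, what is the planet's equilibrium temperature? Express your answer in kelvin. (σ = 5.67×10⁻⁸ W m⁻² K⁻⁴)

Flux: S = L/(4πd²) = 2.34×10²⁷/(4π×(6.95×10¹¹)²) = 386 W m⁻².
Energy balance: absorbed = emitted ⇒ πR²·S(1−A) = 4πR²·σT_eq⁴, so T_eq⁴ = S(1−A)/(4σ).
T_eq = [386 × 0.78 / (4 × 5.67×10⁻⁸)]^(1/4) = (1.33×10⁹)^(1/4) = 191 K.

T_eq ≈ 191 K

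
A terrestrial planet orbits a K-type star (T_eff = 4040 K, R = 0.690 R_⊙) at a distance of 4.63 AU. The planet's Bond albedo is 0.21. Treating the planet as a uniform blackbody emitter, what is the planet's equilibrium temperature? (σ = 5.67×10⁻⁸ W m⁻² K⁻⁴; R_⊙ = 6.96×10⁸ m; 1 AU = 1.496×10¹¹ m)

R_⋆ = 0.690 × 6.96×10⁸ = 4.80×10⁸ m.
d = 4.63 AU = 6.93×10¹¹ m.
L = 4πR_⋆²σT_⋆⁴ = 4π(4.80×10⁸)² × 5.67×10⁻⁸ × (4040)⁴ = 4.38×10²⁵ W.
S = L/(4πd²) = 7.26 W m⁻².
Energy balance: absorbed = emitted ⇒ πR²·S(1−A) = 4πR²·σT_eq⁴, so T_eq⁴ = S(1−A)/(4σ).
T_eq = [7.26 × 0.79 / (4 × 5.67×10⁻⁸)]^(1/4) = (2.53×10⁷)^(1/4) = 70.9 K.

T_eq ≈ 70.9 K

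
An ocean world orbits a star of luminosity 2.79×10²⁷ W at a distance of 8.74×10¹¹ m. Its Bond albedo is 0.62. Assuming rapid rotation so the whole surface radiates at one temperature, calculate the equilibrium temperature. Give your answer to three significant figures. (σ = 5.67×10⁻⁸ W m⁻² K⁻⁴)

Flux: S = L/(4πd²) = 2.79×10²⁷/(4π×(8.74×10¹¹)²) = 291 W m⁻².
Energy balance: absorbed = emitted ⇒ πR²·S(1−A) = 4πR²·σT_eq⁴, so T_eq⁴ = S(1−A)/(4σ).
T_eq = [291 × 0.38 / (4 × 5.67×10⁻⁸)]^(1/4) = (4.87×10⁸)^(1/4) = 149 K.

T_eq ≈ 149 K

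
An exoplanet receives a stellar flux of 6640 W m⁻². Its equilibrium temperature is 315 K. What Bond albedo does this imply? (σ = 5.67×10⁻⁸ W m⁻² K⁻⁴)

A ≈ 0.66

From T_eq⁴ = S(1−A)/(4σ): 1−A = 4σT_eq⁴/S.
1−A = 4 × 5.67×10⁻⁸ × (315)⁴ / 6640 = 0.336.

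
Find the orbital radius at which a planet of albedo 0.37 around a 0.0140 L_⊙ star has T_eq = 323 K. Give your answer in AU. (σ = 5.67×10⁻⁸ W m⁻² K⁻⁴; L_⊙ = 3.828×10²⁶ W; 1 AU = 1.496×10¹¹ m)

d ≈ 0.0697 AU

L = 0.0140 × 3.828×10²⁶ = 5.36×10²⁴ W.
From T_eq⁴ = L(1−A)/(16πσd²): d = √[L(1−A)/(16πσT_eq⁴)].
d = √[5.36×10²⁴ × 0.63 / (16π × 5.67×10⁻⁸ × (323)⁴)] = 1.04×10¹⁰ m = 0.0697 AU.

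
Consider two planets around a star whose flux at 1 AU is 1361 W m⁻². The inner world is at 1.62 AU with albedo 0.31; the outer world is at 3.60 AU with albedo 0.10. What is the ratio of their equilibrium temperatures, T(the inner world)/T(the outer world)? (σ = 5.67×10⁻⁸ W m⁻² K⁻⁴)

T_eq = [S₀(1−A)/(4σd²)]^(1/4), so T ∝ (1−A)^(1/4) / √d.
T₁ = [1361×0.69/(4×5.67×10⁻⁸×1.62²)]^(1/4) = 199.30 K.
T₂ = [1361×0.90/(4×5.67×10⁻⁸×3.60²)]^(1/4) = 142.88 K.

T₁/T₂ ≈ 1.395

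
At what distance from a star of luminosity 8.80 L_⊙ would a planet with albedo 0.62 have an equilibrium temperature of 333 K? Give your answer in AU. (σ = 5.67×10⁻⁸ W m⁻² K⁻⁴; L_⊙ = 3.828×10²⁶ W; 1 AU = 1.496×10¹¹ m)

L = 8.80 × 3.828×10²⁶ = 3.37×10²⁷ W.
From T_eq⁴ = L(1−A)/(16πσd²): d = √[L(1−A)/(16πσT_eq⁴)].
d = √[3.37×10²⁷ × 0.38 / (16π × 5.67×10⁻⁸ × (333)⁴)] = 1.91×10¹¹ m = 1.28 AU.

d ≈ 1.28 AU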